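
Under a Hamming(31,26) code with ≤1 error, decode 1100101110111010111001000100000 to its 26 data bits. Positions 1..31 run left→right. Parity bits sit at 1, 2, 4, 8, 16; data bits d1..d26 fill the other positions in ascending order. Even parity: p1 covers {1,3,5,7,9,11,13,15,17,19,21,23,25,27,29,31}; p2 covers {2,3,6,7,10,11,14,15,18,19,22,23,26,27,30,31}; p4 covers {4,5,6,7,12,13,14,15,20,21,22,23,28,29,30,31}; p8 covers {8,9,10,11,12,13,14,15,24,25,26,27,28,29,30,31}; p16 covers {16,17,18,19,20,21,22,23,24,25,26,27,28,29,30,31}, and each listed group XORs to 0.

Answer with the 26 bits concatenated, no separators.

01011011101111001001100000

s1 (pos 1,3,5,7,9,11,13,15,17,19,21,23,25,27,29,31): 1⊕0⊕1⊕1⊕1⊕1⊕1⊕1⊕1⊕1⊕0⊕0⊕0⊕0⊕0⊕0 = 1
s2 (pos 2,3,6,7,10,11,14,15,18,19,22,23,26,27,30,31): 1⊕0⊕0⊕1⊕0⊕1⊕0⊕1⊕1⊕1⊕1⊕0⊕1⊕0⊕0⊕0 = 0
s4 (pos 4,5,6,7,12,13,14,15,20,21,22,23,28,29,30,31): 0⊕1⊕0⊕1⊕1⊕1⊕0⊕1⊕0⊕0⊕1⊕0⊕0⊕0⊕0⊕0 = 0
s8 (pos 8,9,10,11,12,13,14,15,24,25,26,27,28,29,30,31): 1⊕1⊕0⊕1⊕1⊕1⊕0⊕1⊕0⊕0⊕1⊕0⊕0⊕0⊕0⊕0 = 1
s16 (pos 16,17,18,19,20,21,22,23,24,25,26,27,28,29,30,31): 0⊕1⊕1⊕1⊕0⊕0⊕1⊕0⊕0⊕0⊕1⊕0⊕0⊕0⊕0⊕0 = 1
Syndrome s16…s1 = 11001 → error at position 25.
Flip position 25: 1100101110111010111001000100000 → 1100101110111010111001001100000
Read data bits from positions 3,5,6,7,9,10,11,12,13,14,15,17,18,19,20,21,22,23,24,25,26,27,28,29,30,31: 01011011101111001001100000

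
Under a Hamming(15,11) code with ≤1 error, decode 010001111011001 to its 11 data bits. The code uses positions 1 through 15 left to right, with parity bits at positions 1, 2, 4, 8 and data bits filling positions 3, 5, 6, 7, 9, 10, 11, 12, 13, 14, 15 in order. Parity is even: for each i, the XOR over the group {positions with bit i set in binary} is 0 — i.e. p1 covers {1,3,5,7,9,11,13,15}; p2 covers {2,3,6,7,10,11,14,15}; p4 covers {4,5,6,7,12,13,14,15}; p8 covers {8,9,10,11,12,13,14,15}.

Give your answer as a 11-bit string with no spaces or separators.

00111111001

s1 (pos 1,3,5,7,9,11,13,15): 0⊕0⊕0⊕1⊕1⊕1⊕0⊕1 = 0
s2 (pos 2,3,6,7,10,11,14,15): 1⊕0⊕1⊕1⊕0⊕1⊕0⊕1 = 1
s4 (pos 4,5,6,7,12,13,14,15): 0⊕0⊕1⊕1⊕1⊕0⊕0⊕1 = 0
s8 (pos 8,9,10,11,12,13,14,15): 1⊕1⊕0⊕1⊕1⊕0⊕0⊕1 = 1
Syndrome s8…s1 = 1010 → error at position 10.
Flip position 10: 010001111011001 → 010001111111001
Read data bits from positions 3,5,6,7,9,10,11,12,13,14,15: 00111111001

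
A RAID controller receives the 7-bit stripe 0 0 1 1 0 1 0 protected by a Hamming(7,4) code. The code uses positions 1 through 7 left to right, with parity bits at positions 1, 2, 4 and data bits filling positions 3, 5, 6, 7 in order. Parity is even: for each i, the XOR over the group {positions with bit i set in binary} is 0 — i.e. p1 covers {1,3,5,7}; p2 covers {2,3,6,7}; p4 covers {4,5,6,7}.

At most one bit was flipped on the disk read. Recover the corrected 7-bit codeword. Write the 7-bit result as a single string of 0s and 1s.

1011010

s1 (pos 1,3,5,7): 0⊕1⊕0⊕0 = 1
s2 (pos 2,3,6,7): 0⊕1⊕1⊕0 = 0
s4 (pos 4,5,6,7): 1⊕0⊕1⊕0 = 0
Syndrome s4…s1 = 001 → error at position 1.
Flip position 1: 0011010 → 1011010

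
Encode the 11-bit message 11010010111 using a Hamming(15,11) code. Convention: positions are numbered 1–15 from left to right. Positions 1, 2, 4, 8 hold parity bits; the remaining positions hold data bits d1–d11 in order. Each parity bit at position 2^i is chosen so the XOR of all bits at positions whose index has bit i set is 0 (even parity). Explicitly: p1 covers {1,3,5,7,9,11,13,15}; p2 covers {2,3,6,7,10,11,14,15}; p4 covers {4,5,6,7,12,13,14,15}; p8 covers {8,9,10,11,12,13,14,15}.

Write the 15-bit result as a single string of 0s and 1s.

Place data at non-parity positions: p1 p2 1 p4 1 0 1 p8 0 0 1 0 1 1 1
p1 (pos 1,3,5,7,9,11,13,15): XOR of data positions = 1⊕1⊕1⊕0⊕1⊕1⊕1 = 0
p2 (pos 2,3,6,7,10,11,14,15): XOR of data positions = 1⊕0⊕1⊕0⊕1⊕1⊕1 = 1
p4 (pos 4,5,6,7,12,13,14,15): XOR of data positions = 1⊕0⊕1⊕0⊕1⊕1⊕1 = 1
p8 (pos 8,9,10,11,12,13,14,15): XOR of data positions = 0⊕0⊕1⊕0⊕1⊕1⊕1 = 0
Codeword: 011110100010111

011110100010111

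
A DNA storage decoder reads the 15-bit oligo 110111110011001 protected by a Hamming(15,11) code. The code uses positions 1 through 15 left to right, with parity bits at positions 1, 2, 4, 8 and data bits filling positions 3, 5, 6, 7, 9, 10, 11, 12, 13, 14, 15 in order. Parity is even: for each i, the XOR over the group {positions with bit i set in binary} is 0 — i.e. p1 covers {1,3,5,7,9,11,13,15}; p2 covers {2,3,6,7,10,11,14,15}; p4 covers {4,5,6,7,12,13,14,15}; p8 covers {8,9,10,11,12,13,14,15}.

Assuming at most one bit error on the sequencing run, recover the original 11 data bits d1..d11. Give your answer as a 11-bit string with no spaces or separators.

s1 (pos 1,3,5,7,9,11,13,15): 1⊕0⊕1⊕1⊕0⊕1⊕0⊕1 = 1
s2 (pos 2,3,6,7,10,11,14,15): 1⊕0⊕1⊕1⊕0⊕1⊕0⊕1 = 1
s4 (pos 4,5,6,7,12,13,14,15): 1⊕1⊕1⊕1⊕1⊕0⊕0⊕1 = 0
s8 (pos 8,9,10,11,12,13,14,15): 1⊕0⊕0⊕1⊕1⊕0⊕0⊕1 = 0
Syndrome s8…s1 = 0011 → error at position 3.
Flip position 3: 110111110011001 → 111111110011001
Read data bits from positions 3,5,6,7,9,10,11,12,13,14,15: 11110011001

11110011001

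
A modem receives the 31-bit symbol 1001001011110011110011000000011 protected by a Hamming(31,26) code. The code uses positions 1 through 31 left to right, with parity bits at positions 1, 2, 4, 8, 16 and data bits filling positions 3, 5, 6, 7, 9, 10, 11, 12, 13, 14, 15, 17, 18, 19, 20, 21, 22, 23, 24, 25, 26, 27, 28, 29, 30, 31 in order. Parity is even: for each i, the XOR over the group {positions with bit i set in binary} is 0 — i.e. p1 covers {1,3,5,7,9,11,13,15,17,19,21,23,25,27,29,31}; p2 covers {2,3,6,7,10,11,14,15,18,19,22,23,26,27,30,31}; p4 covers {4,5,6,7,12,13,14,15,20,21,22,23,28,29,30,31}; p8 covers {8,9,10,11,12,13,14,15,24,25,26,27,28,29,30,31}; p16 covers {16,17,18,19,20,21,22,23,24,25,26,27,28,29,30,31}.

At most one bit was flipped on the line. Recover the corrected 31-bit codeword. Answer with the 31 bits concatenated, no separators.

s1 (pos 1,3,5,7,9,11,13,15,17,19,21,23,25,27,29,31): 1⊕0⊕0⊕1⊕1⊕1⊕0⊕1⊕1⊕0⊕1⊕0⊕0⊕0⊕0⊕1 = 0
s2 (pos 2,3,6,7,10,11,14,15,18,19,22,23,26,27,30,31): 0⊕0⊕0⊕1⊕1⊕1⊕0⊕1⊕1⊕0⊕1⊕0⊕0⊕0⊕1⊕1 = 0
s4 (pos 4,5,6,7,12,13,14,15,20,21,22,23,28,29,30,31): 1⊕0⊕0⊕1⊕1⊕0⊕0⊕1⊕0⊕1⊕1⊕0⊕0⊕0⊕1⊕1 = 0
s8 (pos 8,9,10,11,12,13,14,15,24,25,26,27,28,29,30,31): 0⊕1⊕1⊕1⊕1⊕0⊕0⊕1⊕0⊕0⊕0⊕0⊕0⊕0⊕1⊕1 = 1
s16 (pos 16,17,18,19,20,21,22,23,24,25,26,27,28,29,30,31): 1⊕1⊕1⊕0⊕0⊕1⊕1⊕0⊕0⊕0⊕0⊕0⊕0⊕0⊕1⊕1 = 1
Syndrome s16…s1 = 11000 → error at position 24.
Flip position 24: 1001001011110011110011000000011 → 1001001011110011110011010000011

1001001011110011110011010000011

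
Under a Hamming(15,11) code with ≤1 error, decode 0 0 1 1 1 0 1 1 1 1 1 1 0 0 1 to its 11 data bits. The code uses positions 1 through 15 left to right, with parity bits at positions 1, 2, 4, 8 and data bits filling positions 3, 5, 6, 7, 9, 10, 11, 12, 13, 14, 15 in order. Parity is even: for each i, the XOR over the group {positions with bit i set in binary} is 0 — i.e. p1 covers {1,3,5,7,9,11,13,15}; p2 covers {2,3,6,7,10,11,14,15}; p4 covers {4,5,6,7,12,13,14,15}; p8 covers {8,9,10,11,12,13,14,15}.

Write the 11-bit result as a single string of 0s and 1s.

11111111001

s1 (pos 1,3,5,7,9,11,13,15): 0⊕1⊕1⊕1⊕1⊕1⊕0⊕1 = 0
s2 (pos 2,3,6,7,10,11,14,15): 0⊕1⊕0⊕1⊕1⊕1⊕0⊕1 = 1
s4 (pos 4,5,6,7,12,13,14,15): 1⊕1⊕0⊕1⊕1⊕0⊕0⊕1 = 1
s8 (pos 8,9,10,11,12,13,14,15): 1⊕1⊕1⊕1⊕1⊕0⊕0⊕1 = 0
Syndrome s8…s1 = 0110 → error at position 6.
Flip position 6: 001110111111001 → 001111111111001
Read data bits from positions 3,5,6,7,9,10,11,12,13,14,15: 11111111001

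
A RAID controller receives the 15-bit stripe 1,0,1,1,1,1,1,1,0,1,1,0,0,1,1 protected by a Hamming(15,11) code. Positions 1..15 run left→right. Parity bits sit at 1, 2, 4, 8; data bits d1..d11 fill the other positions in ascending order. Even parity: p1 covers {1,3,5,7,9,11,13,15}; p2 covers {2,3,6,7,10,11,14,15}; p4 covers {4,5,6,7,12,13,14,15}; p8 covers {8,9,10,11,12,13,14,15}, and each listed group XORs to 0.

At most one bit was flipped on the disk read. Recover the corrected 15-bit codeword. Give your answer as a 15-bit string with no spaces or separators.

s1 (pos 1,3,5,7,9,11,13,15): 1⊕1⊕1⊕1⊕0⊕1⊕0⊕1 = 0
s2 (pos 2,3,6,7,10,11,14,15): 0⊕1⊕1⊕1⊕1⊕1⊕1⊕1 = 1
s4 (pos 4,5,6,7,12,13,14,15): 1⊕1⊕1⊕1⊕0⊕0⊕1⊕1 = 0
s8 (pos 8,9,10,11,12,13,14,15): 1⊕0⊕1⊕1⊕0⊕0⊕1⊕1 = 1
Syndrome s8…s1 = 1010 → error at position 10.
Flip position 10: 101111110110011 → 101111110010011

101111110010011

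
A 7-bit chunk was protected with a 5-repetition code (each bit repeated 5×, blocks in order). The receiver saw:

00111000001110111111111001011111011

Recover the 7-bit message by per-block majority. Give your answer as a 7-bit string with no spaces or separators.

Block 1 (00111): 3 ones → 1
Block 2 (00000): 0 ones → 0
Block 3 (11101): 4 ones → 1
Block 4 (11111): 5 ones → 1
Block 5 (11100): 3 ones → 1
Block 6 (10111): 4 ones → 1
Block 7 (11011): 4 ones → 1

1011111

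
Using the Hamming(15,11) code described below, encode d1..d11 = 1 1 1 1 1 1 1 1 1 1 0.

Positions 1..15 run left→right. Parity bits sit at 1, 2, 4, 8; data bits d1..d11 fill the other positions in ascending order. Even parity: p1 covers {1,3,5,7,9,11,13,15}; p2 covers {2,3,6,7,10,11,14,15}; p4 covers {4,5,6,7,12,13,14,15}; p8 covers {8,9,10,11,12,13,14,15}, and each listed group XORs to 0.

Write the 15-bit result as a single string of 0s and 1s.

001011101111110

Place data at non-parity positions: p1 p2 1 p4 1 1 1 p8 1 1 1 1 1 1 0
p1 (pos 1,3,5,7,9,11,13,15): XOR of data positions = 1⊕1⊕1⊕1⊕1⊕1⊕0 = 0
p2 (pos 2,3,6,7,10,11,14,15): XOR of data positions = 1⊕1⊕1⊕1⊕1⊕1⊕0 = 0
p4 (pos 4,5,6,7,12,13,14,15): XOR of data positions = 1⊕1⊕1⊕1⊕1⊕1⊕0 = 0
p8 (pos 8,9,10,11,12,13,14,15): XOR of data positions = 1⊕1⊕1⊕1⊕1⊕1⊕0 = 0
Codeword: 001011101111110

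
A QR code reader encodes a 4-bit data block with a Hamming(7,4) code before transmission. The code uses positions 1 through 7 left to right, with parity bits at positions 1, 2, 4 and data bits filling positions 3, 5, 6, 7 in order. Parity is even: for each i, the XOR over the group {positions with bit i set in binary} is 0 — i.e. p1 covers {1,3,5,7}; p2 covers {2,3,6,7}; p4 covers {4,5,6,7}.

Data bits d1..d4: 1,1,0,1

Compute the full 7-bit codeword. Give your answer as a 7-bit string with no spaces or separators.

Place data at non-parity positions: p1 p2 1 p4 1 0 1
p1 (pos 1,3,5,7): XOR of data positions = 1⊕1⊕1 = 1
p2 (pos 2,3,6,7): XOR of data positions = 1⊕0⊕1 = 0
p4 (pos 4,5,6,7): XOR of data positions = 1⊕0⊕1 = 0
Codeword: 1010101

1010101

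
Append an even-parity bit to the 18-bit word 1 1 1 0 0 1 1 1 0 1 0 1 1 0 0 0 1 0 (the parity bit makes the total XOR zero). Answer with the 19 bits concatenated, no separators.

XOR of the 18 data bits: 1⊕1⊕1⊕0⊕0⊕1⊕1⊕1⊕0⊕1⊕0⊕1⊕1⊕0⊕0⊕0⊕1⊕0 = 0
Parity bit = 0 (so all 19 bits XOR to 0).

1110011101011000100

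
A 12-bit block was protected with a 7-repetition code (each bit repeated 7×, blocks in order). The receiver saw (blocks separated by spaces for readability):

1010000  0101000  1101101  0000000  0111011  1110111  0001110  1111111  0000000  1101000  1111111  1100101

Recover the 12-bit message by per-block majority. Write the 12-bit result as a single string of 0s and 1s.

001011010011

Block 1 (1010000): 2 ones → 0
Block 2 (0101000): 2 ones → 0
Block 3 (1101101): 5 ones → 1
Block 4 (0000000): 0 ones → 0
Block 5 (0111011): 5 ones → 1
Block 6 (1110111): 6 ones → 1
Block 7 (0001110): 3 ones → 0
Block 8 (1111111): 7 ones → 1
Block 9 (0000000): 0 ones → 0
Block 10 (1101000): 3 ones → 0
Block 11 (1111111): 7 ones → 1
Block 12 (1100101): 4 ones → 1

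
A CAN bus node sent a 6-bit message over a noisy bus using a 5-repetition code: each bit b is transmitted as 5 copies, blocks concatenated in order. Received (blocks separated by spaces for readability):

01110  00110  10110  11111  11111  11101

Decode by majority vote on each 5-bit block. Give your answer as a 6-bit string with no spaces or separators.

101111

Block 1 (01110): 3 ones → 1
Block 2 (00110): 2 ones → 0
Block 3 (10110): 3 ones → 1
Block 4 (11111): 5 ones → 1
Block 5 (11111): 5 ones → 1
Block 6 (11101): 4 ones → 1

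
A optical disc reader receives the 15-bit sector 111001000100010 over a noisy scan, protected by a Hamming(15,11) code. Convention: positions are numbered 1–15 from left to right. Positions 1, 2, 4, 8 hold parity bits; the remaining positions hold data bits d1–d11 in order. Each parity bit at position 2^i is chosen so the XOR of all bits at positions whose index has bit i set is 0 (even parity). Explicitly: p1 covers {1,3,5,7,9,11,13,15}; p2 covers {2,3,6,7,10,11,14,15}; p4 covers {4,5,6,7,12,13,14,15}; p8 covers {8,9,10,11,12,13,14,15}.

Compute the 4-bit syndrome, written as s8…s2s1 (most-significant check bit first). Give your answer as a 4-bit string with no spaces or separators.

s1 (pos 1,3,5,7,9,11,13,15): 1⊕1⊕0⊕0⊕0⊕0⊕0⊕0 = 0
s2 (pos 2,3,6,7,10,11,14,15): 1⊕1⊕1⊕0⊕1⊕0⊕1⊕0 = 1
s4 (pos 4,5,6,7,12,13,14,15): 0⊕0⊕1⊕0⊕0⊕0⊕1⊕0 = 0
s8 (pos 8,9,10,11,12,13,14,15): 0⊕0⊕1⊕0⊕0⊕0⊕1⊕0 = 0
Syndrome s8…s1 = 0010 → error at position 2.

0010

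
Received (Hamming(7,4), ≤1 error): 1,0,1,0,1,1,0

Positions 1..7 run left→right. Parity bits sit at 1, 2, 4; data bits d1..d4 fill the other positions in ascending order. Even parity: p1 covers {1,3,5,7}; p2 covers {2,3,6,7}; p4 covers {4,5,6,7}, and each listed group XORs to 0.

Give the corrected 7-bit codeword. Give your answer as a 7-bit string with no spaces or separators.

0010110

s1 (pos 1,3,5,7): 1⊕1⊕1⊕0 = 1
s2 (pos 2,3,6,7): 0⊕1⊕1⊕0 = 0
s4 (pos 4,5,6,7): 0⊕1⊕1⊕0 = 0
Syndrome s4…s1 = 001 → error at position 1.
Flip position 1: 1010110 → 0010110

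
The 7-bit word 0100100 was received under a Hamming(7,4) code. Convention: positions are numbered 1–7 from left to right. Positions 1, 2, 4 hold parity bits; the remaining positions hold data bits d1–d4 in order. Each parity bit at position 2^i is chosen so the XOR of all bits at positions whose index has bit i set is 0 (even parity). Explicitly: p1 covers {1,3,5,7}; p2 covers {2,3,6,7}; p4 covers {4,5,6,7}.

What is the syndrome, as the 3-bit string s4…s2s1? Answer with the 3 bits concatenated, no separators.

s1 (pos 1,3,5,7): 0⊕0⊕1⊕0 = 1
s2 (pos 2,3,6,7): 1⊕0⊕0⊕0 = 1
s4 (pos 4,5,6,7): 0⊕1⊕0⊕0 = 1
Syndrome s4…s1 = 111 → error at position 7.

111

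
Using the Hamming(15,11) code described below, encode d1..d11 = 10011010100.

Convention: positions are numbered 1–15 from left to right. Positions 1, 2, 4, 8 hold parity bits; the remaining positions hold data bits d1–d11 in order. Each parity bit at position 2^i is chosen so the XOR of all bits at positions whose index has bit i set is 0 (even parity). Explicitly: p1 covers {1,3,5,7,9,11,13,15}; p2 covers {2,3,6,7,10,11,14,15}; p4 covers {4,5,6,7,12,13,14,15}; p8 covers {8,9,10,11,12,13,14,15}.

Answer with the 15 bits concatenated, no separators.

Place data at non-parity positions: p1 p2 1 p4 0 0 1 p8 1 0 1 0 1 0 0
p1 (pos 1,3,5,7,9,11,13,15): XOR of data positions = 1⊕0⊕1⊕1⊕1⊕1⊕0 = 1
p2 (pos 2,3,6,7,10,11,14,15): XOR of data positions = 1⊕0⊕1⊕0⊕1⊕0⊕0 = 1
p4 (pos 4,5,6,7,12,13,14,15): XOR of data positions = 0⊕0⊕1⊕0⊕1⊕0⊕0 = 0
p8 (pos 8,9,10,11,12,13,14,15): XOR of data positions = 1⊕0⊕1⊕0⊕1⊕0⊕0 = 1
Codeword: 111000111010100

111000111010100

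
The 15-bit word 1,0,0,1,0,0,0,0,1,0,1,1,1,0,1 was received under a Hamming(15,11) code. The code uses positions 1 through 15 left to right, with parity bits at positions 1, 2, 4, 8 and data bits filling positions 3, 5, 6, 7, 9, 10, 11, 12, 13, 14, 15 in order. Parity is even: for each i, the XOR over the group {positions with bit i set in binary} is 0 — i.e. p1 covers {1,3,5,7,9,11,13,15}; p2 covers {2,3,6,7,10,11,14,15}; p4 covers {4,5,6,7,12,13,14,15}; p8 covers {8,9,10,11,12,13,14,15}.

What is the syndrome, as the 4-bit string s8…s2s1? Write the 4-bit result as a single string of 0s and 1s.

s1 (pos 1,3,5,7,9,11,13,15): 1⊕0⊕0⊕0⊕1⊕1⊕1⊕1 = 1
s2 (pos 2,3,6,7,10,11,14,15): 0⊕0⊕0⊕0⊕0⊕1⊕0⊕1 = 0
s4 (pos 4,5,6,7,12,13,14,15): 1⊕0⊕0⊕0⊕1⊕1⊕0⊕1 = 0
s8 (pos 8,9,10,11,12,13,14,15): 0⊕1⊕0⊕1⊕1⊕1⊕0⊕1 = 1
Syndrome s8…s1 = 1001 → error at position 9.

1001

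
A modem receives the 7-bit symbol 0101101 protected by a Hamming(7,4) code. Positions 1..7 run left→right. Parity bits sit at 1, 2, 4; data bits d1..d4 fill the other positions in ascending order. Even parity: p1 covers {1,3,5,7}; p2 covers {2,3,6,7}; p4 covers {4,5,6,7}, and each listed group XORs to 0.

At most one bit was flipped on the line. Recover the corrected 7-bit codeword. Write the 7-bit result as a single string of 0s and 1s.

0100101

s1 (pos 1,3,5,7): 0⊕0⊕1⊕1 = 0
s2 (pos 2,3,6,7): 1⊕0⊕0⊕1 = 0
s4 (pos 4,5,6,7): 1⊕1⊕0⊕1 = 1
Syndrome s4…s1 = 100 → error at position 4.
Flip position 4: 0101101 → 0100101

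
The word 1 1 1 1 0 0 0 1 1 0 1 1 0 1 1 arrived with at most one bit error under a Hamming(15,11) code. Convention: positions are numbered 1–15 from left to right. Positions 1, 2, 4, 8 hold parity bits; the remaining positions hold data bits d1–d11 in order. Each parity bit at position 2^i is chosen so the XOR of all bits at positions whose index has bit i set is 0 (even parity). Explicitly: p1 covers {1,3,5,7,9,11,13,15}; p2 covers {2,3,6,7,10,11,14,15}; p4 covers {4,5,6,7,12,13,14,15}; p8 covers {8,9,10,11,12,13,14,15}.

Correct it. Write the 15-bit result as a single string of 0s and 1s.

110100011011011

s1 (pos 1,3,5,7,9,11,13,15): 1⊕1⊕0⊕0⊕1⊕1⊕0⊕1 = 1
s2 (pos 2,3,6,7,10,11,14,15): 1⊕1⊕0⊕0⊕0⊕1⊕1⊕1 = 1
s4 (pos 4,5,6,7,12,13,14,15): 1⊕0⊕0⊕0⊕1⊕0⊕1⊕1 = 0
s8 (pos 8,9,10,11,12,13,14,15): 1⊕1⊕0⊕1⊕1⊕0⊕1⊕1 = 0
Syndrome s8…s1 = 0011 → error at position 3.
Flip position 3: 111100011011011 → 110100011011011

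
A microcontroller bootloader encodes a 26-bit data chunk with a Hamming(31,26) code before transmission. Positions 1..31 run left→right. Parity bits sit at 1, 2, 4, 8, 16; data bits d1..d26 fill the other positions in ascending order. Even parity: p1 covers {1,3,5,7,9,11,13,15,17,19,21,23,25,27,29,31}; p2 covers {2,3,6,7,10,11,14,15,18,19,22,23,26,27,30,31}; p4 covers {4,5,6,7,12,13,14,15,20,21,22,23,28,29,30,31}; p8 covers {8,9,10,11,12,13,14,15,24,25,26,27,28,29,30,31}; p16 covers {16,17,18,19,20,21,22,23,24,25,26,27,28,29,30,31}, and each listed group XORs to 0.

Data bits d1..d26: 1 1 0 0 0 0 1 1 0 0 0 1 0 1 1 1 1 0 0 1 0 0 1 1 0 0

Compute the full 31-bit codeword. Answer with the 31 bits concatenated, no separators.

0011100100110000101111001001100

Place data at non-parity positions: p1 p2 1 p4 1 0 0 p8 0 0 1 1 0 0 0 p16 1 0 1 1 1 1 0 0 1 0 0 1 1 0 0
p1 (pos 1,3,5,7,9,11,13,15,17,19,21,23,25,27,29,31): XOR of data positions = 1⊕1⊕0⊕0⊕1⊕0⊕0⊕1⊕1⊕1⊕0⊕1⊕0⊕1⊕0 = 0
p2 (pos 2,3,6,7,10,11,14,15,18,19,22,23,26,27,30,31): XOR of data positions = 1⊕0⊕0⊕0⊕1⊕0⊕0⊕0⊕1⊕1⊕0⊕0⊕0⊕0⊕0 = 0
p4 (pos 4,5,6,7,12,13,14,15,20,21,22,23,28,29,30,31): XOR of data positions = 1⊕0⊕0⊕1⊕0⊕0⊕0⊕1⊕1⊕1⊕0⊕1⊕1⊕0⊕0 = 1
p8 (pos 8,9,10,11,12,13,14,15,24,25,26,27,28,29,30,31): XOR of data positions = 0⊕0⊕1⊕1⊕0⊕0⊕0⊕0⊕1⊕0⊕0⊕1⊕1⊕0⊕0 = 1
p16 (pos 16,17,18,19,20,21,22,23,24,25,26,27,28,29,30,31): XOR of data positions = 1⊕0⊕1⊕1⊕1⊕1⊕0⊕0⊕1⊕0⊕0⊕1⊕1⊕0⊕0 = 0
Codeword: 0011100100110000101111001001100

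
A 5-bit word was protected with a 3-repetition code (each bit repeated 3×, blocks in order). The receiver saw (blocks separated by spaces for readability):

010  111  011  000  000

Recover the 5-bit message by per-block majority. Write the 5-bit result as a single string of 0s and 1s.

01100

Block 1 (010): 1 one → 0
Block 2 (111): 3 ones → 1
Block 3 (011): 2 ones → 1
Block 4 (000): 0 ones → 0
Block 5 (000): 0 ones → 0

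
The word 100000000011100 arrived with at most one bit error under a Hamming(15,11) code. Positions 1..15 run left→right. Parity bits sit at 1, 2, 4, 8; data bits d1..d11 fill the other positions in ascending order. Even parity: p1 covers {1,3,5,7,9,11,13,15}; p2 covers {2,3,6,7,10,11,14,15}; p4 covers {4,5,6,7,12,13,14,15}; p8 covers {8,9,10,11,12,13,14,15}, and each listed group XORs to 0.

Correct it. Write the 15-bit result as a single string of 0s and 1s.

s1 (pos 1,3,5,7,9,11,13,15): 1⊕0⊕0⊕0⊕0⊕1⊕1⊕0 = 1
s2 (pos 2,3,6,7,10,11,14,15): 0⊕0⊕0⊕0⊕0⊕1⊕0⊕0 = 1
s4 (pos 4,5,6,7,12,13,14,15): 0⊕0⊕0⊕0⊕1⊕1⊕0⊕0 = 0
s8 (pos 8,9,10,11,12,13,14,15): 0⊕0⊕0⊕1⊕1⊕1⊕0⊕0 = 1
Syndrome s8…s1 = 1011 → error at position 11.
Flip position 11: 100000000011100 → 100000000001100

100000000001100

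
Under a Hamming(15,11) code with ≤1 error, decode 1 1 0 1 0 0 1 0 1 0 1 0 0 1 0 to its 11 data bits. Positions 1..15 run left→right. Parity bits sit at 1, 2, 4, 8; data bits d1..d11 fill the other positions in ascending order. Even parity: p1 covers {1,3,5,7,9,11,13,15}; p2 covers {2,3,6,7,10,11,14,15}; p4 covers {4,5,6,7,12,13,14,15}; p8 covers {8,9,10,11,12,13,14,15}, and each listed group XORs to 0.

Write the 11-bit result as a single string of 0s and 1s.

00011011010

s1 (pos 1,3,5,7,9,11,13,15): 1⊕0⊕0⊕1⊕1⊕1⊕0⊕0 = 0
s2 (pos 2,3,6,7,10,11,14,15): 1⊕0⊕0⊕1⊕0⊕1⊕1⊕0 = 0
s4 (pos 4,5,6,7,12,13,14,15): 1⊕0⊕0⊕1⊕0⊕0⊕1⊕0 = 1
s8 (pos 8,9,10,11,12,13,14,15): 0⊕1⊕0⊕1⊕0⊕0⊕1⊕0 = 1
Syndrome s8…s1 = 1100 → error at position 12.
Flip position 12: 110100101010010 → 110100101011010
Read data bits from positions 3,5,6,7,9,10,11,12,13,14,15: 00011011010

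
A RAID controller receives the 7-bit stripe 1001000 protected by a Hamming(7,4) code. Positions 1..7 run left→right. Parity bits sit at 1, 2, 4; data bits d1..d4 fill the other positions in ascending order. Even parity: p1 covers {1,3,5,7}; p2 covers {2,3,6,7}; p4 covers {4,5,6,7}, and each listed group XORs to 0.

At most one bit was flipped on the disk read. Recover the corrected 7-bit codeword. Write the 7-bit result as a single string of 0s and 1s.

s1 (pos 1,3,5,7): 1⊕0⊕0⊕0 = 1
s2 (pos 2,3,6,7): 0⊕0⊕0⊕0 = 0
s4 (pos 4,5,6,7): 1⊕0⊕0⊕0 = 1
Syndrome s4…s1 = 101 → error at position 5.
Flip position 5: 1001000 → 1001100

1001100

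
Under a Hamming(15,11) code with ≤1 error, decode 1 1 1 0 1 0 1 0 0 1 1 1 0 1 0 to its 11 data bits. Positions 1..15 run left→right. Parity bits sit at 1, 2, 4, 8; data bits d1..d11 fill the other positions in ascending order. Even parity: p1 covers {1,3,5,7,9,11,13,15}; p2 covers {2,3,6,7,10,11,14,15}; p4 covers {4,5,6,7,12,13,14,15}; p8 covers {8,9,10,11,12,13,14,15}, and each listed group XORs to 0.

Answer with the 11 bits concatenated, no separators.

11010111010

s1 (pos 1,3,5,7,9,11,13,15): 1⊕1⊕1⊕1⊕0⊕1⊕0⊕0 = 1
s2 (pos 2,3,6,7,10,11,14,15): 1⊕1⊕0⊕1⊕1⊕1⊕1⊕0 = 0
s4 (pos 4,5,6,7,12,13,14,15): 0⊕1⊕0⊕1⊕1⊕0⊕1⊕0 = 0
s8 (pos 8,9,10,11,12,13,14,15): 0⊕0⊕1⊕1⊕1⊕0⊕1⊕0 = 0
Syndrome s8…s1 = 0001 → error at position 1.
Flip position 1: 111010100111010 → 011010100111010
Read data bits from positions 3,5,6,7,9,10,11,12,13,14,15: 11010111010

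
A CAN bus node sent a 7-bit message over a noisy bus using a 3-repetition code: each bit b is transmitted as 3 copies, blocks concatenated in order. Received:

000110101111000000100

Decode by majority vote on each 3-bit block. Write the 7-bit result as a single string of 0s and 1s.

0111000

Block 1 (000): 0 ones → 0
Block 2 (110): 2 ones → 1
Block 3 (101): 2 ones → 1
Block 4 (111): 3 ones → 1
Block 5 (000): 0 ones → 0
Block 6 (000): 0 ones → 0
Block 7 (100): 1 one → 0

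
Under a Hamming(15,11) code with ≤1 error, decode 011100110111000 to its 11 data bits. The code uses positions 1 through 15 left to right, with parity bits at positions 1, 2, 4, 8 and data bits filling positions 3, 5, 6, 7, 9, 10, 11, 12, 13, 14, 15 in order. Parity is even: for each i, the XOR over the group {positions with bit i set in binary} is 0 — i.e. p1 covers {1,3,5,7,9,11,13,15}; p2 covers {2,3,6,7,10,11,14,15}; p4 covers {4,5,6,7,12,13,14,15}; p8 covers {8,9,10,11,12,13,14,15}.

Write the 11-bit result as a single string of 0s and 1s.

s1 (pos 1,3,5,7,9,11,13,15): 0⊕1⊕0⊕1⊕0⊕1⊕0⊕0 = 1
s2 (pos 2,3,6,7,10,11,14,15): 1⊕1⊕0⊕1⊕1⊕1⊕0⊕0 = 1
s4 (pos 4,5,6,7,12,13,14,15): 1⊕0⊕0⊕1⊕1⊕0⊕0⊕0 = 1
s8 (pos 8,9,10,11,12,13,14,15): 1⊕0⊕1⊕1⊕1⊕0⊕0⊕0 = 0
Syndrome s8…s1 = 0111 → error at position 7.
Flip position 7: 011100110111000 → 011100010111000
Read data bits from positions 3,5,6,7,9,10,11,12,13,14,15: 10000111000

10000111000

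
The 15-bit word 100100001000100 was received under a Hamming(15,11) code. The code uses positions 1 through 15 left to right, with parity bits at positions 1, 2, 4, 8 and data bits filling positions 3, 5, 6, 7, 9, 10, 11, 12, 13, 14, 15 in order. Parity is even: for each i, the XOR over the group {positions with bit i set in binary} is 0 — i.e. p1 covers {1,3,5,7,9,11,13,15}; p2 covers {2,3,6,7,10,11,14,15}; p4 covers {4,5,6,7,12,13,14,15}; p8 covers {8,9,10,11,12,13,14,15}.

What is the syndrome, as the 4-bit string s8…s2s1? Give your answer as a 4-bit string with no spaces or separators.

0001

s1 (pos 1,3,5,7,9,11,13,15): 1⊕0⊕0⊕0⊕1⊕0⊕1⊕0 = 1
s2 (pos 2,3,6,7,10,11,14,15): 0⊕0⊕0⊕0⊕0⊕0⊕0⊕0 = 0
s4 (pos 4,5,6,7,12,13,14,15): 1⊕0⊕0⊕0⊕0⊕1⊕0⊕0 = 0
s8 (pos 8,9,10,11,12,13,14,15): 0⊕1⊕0⊕0⊕0⊕1⊕0⊕0 = 0
Syndrome s8…s1 = 0001 → error at position 1.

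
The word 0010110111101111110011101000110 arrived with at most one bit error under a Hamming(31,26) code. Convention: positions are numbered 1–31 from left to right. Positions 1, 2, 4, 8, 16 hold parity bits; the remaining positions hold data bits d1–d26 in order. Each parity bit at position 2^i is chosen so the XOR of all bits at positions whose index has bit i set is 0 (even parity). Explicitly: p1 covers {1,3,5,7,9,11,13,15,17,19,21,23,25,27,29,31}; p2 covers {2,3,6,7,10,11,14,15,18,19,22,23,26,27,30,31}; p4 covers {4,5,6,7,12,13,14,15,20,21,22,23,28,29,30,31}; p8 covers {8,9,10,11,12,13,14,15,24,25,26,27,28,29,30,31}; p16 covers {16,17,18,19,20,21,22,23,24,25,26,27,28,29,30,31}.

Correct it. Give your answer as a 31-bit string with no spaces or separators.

s1 (pos 1,3,5,7,9,11,13,15,17,19,21,23,25,27,29,31): 0⊕1⊕1⊕0⊕1⊕1⊕1⊕1⊕1⊕0⊕1⊕1⊕1⊕0⊕1⊕0 = 1
s2 (pos 2,3,6,7,10,11,14,15,18,19,22,23,26,27,30,31): 0⊕1⊕1⊕0⊕1⊕1⊕1⊕1⊕1⊕0⊕1⊕1⊕0⊕0⊕1⊕0 = 0
s4 (pos 4,5,6,7,12,13,14,15,20,21,22,23,28,29,30,31): 0⊕1⊕1⊕0⊕0⊕1⊕1⊕1⊕0⊕1⊕1⊕1⊕0⊕1⊕1⊕0 = 0
s8 (pos 8,9,10,11,12,13,14,15,24,25,26,27,28,29,30,31): 1⊕1⊕1⊕1⊕0⊕1⊕1⊕1⊕0⊕1⊕0⊕0⊕0⊕1⊕1⊕0 = 0
s16 (pos 16,17,18,19,20,21,22,23,24,25,26,27,28,29,30,31): 1⊕1⊕1⊕0⊕0⊕1⊕1⊕1⊕0⊕1⊕0⊕0⊕0⊕1⊕1⊕0 = 1
Syndrome s16…s1 = 10001 → error at position 17.
Flip position 17: 0010110111101111110011101000110 → 0010110111101111010011101000110

0010110111101111010011101000110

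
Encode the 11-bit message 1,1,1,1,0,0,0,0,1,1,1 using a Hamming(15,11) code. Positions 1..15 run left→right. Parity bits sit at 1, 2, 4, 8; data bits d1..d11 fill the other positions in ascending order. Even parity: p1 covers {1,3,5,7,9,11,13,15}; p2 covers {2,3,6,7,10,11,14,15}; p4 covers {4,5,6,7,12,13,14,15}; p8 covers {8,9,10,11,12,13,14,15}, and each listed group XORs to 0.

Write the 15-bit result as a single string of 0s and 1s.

Place data at non-parity positions: p1 p2 1 p4 1 1 1 p8 0 0 0 0 1 1 1
p1 (pos 1,3,5,7,9,11,13,15): XOR of data positions = 1⊕1⊕1⊕0⊕0⊕1⊕1 = 1
p2 (pos 2,3,6,7,10,11,14,15): XOR of data positions = 1⊕1⊕1⊕0⊕0⊕1⊕1 = 1
p4 (pos 4,5,6,7,12,13,14,15): XOR of data positions = 1⊕1⊕1⊕0⊕1⊕1⊕1 = 0
p8 (pos 8,9,10,11,12,13,14,15): XOR of data positions = 0⊕0⊕0⊕0⊕1⊕1⊕1 = 1
Codeword: 111011110000111

111011110000111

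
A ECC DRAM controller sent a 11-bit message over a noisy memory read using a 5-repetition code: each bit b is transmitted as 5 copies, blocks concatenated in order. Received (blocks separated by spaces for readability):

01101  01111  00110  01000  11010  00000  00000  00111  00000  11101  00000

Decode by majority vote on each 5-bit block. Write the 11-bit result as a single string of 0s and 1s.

Block 1 (01101): 3 ones → 1
Block 2 (01111): 4 ones → 1
Block 3 (00110): 2 ones → 0
Block 4 (01000): 1 one → 0
Block 5 (11010): 3 ones → 1
Block 6 (00000): 0 ones → 0
Block 7 (00000): 0 ones → 0
Block 8 (00111): 3 ones → 1
Block 9 (00000): 0 ones → 0
Block 10 (11101): 4 ones → 1
Block 11 (00000): 0 ones → 0

11001001010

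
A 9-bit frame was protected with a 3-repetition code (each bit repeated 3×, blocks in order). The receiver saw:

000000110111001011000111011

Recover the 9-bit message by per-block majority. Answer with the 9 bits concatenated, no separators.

Block 1 (000): 0 ones → 0
Block 2 (000): 0 ones → 0
Block 3 (110): 2 ones → 1
Block 4 (111): 3 ones → 1
Block 5 (001): 1 one → 0
Block 6 (011): 2 ones → 1
Block 7 (000): 0 ones → 0
Block 8 (111): 3 ones → 1
Block 9 (011): 2 ones → 1

001101011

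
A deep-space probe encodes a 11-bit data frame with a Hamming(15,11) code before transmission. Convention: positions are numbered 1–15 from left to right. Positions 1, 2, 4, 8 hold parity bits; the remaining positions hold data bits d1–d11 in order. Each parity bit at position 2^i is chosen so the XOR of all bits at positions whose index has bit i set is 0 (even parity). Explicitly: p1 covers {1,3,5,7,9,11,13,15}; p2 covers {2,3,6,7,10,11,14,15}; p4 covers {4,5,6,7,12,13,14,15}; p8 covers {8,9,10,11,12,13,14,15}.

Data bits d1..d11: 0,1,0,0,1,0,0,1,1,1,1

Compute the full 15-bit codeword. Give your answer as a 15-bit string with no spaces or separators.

Place data at non-parity positions: p1 p2 0 p4 1 0 0 p8 1 0 0 1 1 1 1
p1 (pos 1,3,5,7,9,11,13,15): XOR of data positions = 0⊕1⊕0⊕1⊕0⊕1⊕1 = 0
p2 (pos 2,3,6,7,10,11,14,15): XOR of data positions = 0⊕0⊕0⊕0⊕0⊕1⊕1 = 0
p4 (pos 4,5,6,7,12,13,14,15): XOR of data positions = 1⊕0⊕0⊕1⊕1⊕1⊕1 = 1
p8 (pos 8,9,10,11,12,13,14,15): XOR of data positions = 1⊕0⊕0⊕1⊕1⊕1⊕1 = 1
Codeword: 000110011001111

000110011001111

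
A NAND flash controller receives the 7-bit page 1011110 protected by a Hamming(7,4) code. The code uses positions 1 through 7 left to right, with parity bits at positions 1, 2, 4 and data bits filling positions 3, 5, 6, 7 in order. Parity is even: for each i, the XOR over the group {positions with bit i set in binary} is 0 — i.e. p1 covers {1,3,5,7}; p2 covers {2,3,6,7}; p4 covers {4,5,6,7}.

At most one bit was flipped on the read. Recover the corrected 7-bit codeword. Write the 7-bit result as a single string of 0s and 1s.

s1 (pos 1,3,5,7): 1⊕1⊕1⊕0 = 1
s2 (pos 2,3,6,7): 0⊕1⊕1⊕0 = 0
s4 (pos 4,5,6,7): 1⊕1⊕1⊕0 = 1
Syndrome s4…s1 = 101 → error at position 5.
Flip position 5: 1011110 → 1011010

1011010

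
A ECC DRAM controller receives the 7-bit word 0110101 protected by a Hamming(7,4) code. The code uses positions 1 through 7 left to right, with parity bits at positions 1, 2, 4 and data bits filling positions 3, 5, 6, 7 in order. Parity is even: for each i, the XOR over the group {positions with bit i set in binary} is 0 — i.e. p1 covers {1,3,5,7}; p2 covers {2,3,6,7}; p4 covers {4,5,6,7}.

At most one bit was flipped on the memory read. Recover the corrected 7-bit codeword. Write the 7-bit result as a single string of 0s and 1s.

0100101

s1 (pos 1,3,5,7): 0⊕1⊕1⊕1 = 1
s2 (pos 2,3,6,7): 1⊕1⊕0⊕1 = 1
s4 (pos 4,5,6,7): 0⊕1⊕0⊕1 = 0
Syndrome s4…s1 = 011 → error at position 3.
Flip position 3: 0110101 → 0100101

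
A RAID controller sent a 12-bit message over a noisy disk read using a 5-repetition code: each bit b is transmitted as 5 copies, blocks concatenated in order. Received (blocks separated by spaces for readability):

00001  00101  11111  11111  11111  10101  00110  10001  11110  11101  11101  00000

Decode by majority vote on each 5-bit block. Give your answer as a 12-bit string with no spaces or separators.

Block 1 (00001): 1 one → 0
Block 2 (00101): 2 ones → 0
Block 3 (11111): 5 ones → 1
Block 4 (11111): 5 ones → 1
Block 5 (11111): 5 ones → 1
Block 6 (10101): 3 ones → 1
Block 7 (00110): 2 ones → 0
Block 8 (10001): 2 ones → 0
Block 9 (11110): 4 ones → 1
Block 10 (11101): 4 ones → 1
Block 11 (11101): 4 ones → 1
Block 12 (00000): 0 ones → 0

001111001110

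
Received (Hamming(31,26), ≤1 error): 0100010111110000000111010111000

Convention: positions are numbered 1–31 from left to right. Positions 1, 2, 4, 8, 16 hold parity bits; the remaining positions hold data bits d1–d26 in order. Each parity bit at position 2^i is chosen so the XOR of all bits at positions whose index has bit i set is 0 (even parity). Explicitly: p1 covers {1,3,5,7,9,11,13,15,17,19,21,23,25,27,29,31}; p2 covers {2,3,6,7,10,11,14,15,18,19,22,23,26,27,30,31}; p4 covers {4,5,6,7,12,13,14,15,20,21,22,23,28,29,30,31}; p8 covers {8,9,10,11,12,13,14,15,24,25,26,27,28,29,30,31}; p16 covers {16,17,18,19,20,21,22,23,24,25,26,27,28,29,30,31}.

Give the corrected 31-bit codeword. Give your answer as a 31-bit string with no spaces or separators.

0100010111110000000111010011000

s1 (pos 1,3,5,7,9,11,13,15,17,19,21,23,25,27,29,31): 0⊕0⊕0⊕0⊕1⊕1⊕0⊕0⊕0⊕0⊕1⊕0⊕0⊕1⊕0⊕0 = 0
s2 (pos 2,3,6,7,10,11,14,15,18,19,22,23,26,27,30,31): 1⊕0⊕1⊕0⊕1⊕1⊕0⊕0⊕0⊕0⊕1⊕0⊕1⊕1⊕0⊕0 = 1
s4 (pos 4,5,6,7,12,13,14,15,20,21,22,23,28,29,30,31): 0⊕0⊕1⊕0⊕1⊕0⊕0⊕0⊕1⊕1⊕1⊕0⊕1⊕0⊕0⊕0 = 0
s8 (pos 8,9,10,11,12,13,14,15,24,25,26,27,28,29,30,31): 1⊕1⊕1⊕1⊕1⊕0⊕0⊕0⊕1⊕0⊕1⊕1⊕1⊕0⊕0⊕0 = 1
s16 (pos 16,17,18,19,20,21,22,23,24,25,26,27,28,29,30,31): 0⊕0⊕0⊕0⊕1⊕1⊕1⊕0⊕1⊕0⊕1⊕1⊕1⊕0⊕0⊕0 = 1
Syndrome s16…s1 = 11010 → error at position 26.
Flip position 26: 0100010111110000000111010111000 → 0100010111110000000111010011000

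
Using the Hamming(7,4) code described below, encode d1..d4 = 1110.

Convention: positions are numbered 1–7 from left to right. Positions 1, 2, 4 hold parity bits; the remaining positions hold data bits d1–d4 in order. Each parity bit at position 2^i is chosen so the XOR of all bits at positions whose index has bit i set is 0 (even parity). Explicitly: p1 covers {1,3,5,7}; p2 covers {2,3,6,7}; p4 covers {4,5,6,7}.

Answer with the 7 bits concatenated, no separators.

Place data at non-parity positions: p1 p2 1 p4 1 1 0
p1 (pos 1,3,5,7): XOR of data positions = 1⊕1⊕0 = 0
p2 (pos 2,3,6,7): XOR of data positions = 1⊕1⊕0 = 0
p4 (pos 4,5,6,7): XOR of data positions = 1⊕1⊕0 = 0
Codeword: 0010110

0010110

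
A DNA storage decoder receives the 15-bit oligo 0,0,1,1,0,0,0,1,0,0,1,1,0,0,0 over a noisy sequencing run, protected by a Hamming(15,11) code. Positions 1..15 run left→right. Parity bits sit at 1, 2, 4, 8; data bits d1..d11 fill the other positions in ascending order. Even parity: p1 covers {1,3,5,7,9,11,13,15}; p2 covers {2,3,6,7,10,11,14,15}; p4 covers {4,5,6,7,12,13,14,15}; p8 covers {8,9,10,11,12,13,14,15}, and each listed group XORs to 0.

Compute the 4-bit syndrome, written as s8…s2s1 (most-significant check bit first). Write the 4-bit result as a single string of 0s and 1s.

1000

s1 (pos 1,3,5,7,9,11,13,15): 0⊕1⊕0⊕0⊕0⊕1⊕0⊕0 = 0
s2 (pos 2,3,6,7,10,11,14,15): 0⊕1⊕0⊕0⊕0⊕1⊕0⊕0 = 0
s4 (pos 4,5,6,7,12,13,14,15): 1⊕0⊕0⊕0⊕1⊕0⊕0⊕0 = 0
s8 (pos 8,9,10,11,12,13,14,15): 1⊕0⊕0⊕1⊕1⊕0⊕0⊕0 = 1
Syndrome s8…s1 = 1000 → error at position 8.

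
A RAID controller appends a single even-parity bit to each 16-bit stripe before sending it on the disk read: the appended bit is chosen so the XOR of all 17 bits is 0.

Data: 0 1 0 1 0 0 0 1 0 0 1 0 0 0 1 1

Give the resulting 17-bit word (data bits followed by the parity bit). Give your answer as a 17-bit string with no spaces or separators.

01010001001000110

XOR of the 16 data bits: 0⊕1⊕0⊕1⊕0⊕0⊕0⊕1⊕0⊕0⊕1⊕0⊕0⊕0⊕1⊕1 = 0
Parity bit = 0 (so all 17 bits XOR to 0).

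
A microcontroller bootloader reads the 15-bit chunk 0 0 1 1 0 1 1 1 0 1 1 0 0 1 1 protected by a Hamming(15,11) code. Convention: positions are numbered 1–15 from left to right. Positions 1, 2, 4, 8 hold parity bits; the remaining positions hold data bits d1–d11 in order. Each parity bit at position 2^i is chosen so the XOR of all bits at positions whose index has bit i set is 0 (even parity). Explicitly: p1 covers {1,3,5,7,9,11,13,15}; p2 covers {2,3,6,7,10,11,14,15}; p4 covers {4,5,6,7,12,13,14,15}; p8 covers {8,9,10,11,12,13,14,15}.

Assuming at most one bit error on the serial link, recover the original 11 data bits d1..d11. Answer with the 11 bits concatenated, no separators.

s1 (pos 1,3,5,7,9,11,13,15): 0⊕1⊕0⊕1⊕0⊕1⊕0⊕1 = 0
s2 (pos 2,3,6,7,10,11,14,15): 0⊕1⊕1⊕1⊕1⊕1⊕1⊕1 = 1
s4 (pos 4,5,6,7,12,13,14,15): 1⊕0⊕1⊕1⊕0⊕0⊕1⊕1 = 1
s8 (pos 8,9,10,11,12,13,14,15): 1⊕0⊕1⊕1⊕0⊕0⊕1⊕1 = 1
Syndrome s8…s1 = 1110 → error at position 14.
Flip position 14: 001101110110011 → 001101110110001
Read data bits from positions 3,5,6,7,9,10,11,12,13,14,15: 10110110001

10110110001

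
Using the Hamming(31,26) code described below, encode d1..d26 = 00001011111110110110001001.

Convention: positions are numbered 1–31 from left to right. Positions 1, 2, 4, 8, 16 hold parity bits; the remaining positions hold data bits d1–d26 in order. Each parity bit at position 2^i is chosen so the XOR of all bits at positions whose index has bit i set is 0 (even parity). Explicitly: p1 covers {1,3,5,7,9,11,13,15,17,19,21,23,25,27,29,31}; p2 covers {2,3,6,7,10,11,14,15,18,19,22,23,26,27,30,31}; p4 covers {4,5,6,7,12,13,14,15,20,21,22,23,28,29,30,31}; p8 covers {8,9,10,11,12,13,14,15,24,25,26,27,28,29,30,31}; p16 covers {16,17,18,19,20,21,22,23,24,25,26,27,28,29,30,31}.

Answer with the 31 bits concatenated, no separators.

Place data at non-parity positions: p1 p2 0 p4 0 0 0 p8 1 0 1 1 1 1 1 p16 1 1 0 1 1 0 1 1 0 0 0 1 0 0 1
p1 (pos 1,3,5,7,9,11,13,15,17,19,21,23,25,27,29,31): XOR of data positions = 0⊕0⊕0⊕1⊕1⊕1⊕1⊕1⊕0⊕1⊕1⊕0⊕0⊕0⊕1 = 0
p2 (pos 2,3,6,7,10,11,14,15,18,19,22,23,26,27,30,31): XOR of data positions = 0⊕0⊕0⊕0⊕1⊕1⊕1⊕1⊕0⊕0⊕1⊕0⊕0⊕0⊕1 = 0
p4 (pos 4,5,6,7,12,13,14,15,20,21,22,23,28,29,30,31): XOR of data positions = 0⊕0⊕0⊕1⊕1⊕1⊕1⊕1⊕1⊕0⊕1⊕1⊕0⊕0⊕1 = 1
p8 (pos 8,9,10,11,12,13,14,15,24,25,26,27,28,29,30,31): XOR of data positions = 1⊕0⊕1⊕1⊕1⊕1⊕1⊕1⊕0⊕0⊕0⊕1⊕0⊕0⊕1 = 1
p16 (pos 16,17,18,19,20,21,22,23,24,25,26,27,28,29,30,31): XOR of data positions = 1⊕1⊕0⊕1⊕1⊕0⊕1⊕1⊕0⊕0⊕0⊕1⊕0⊕0⊕1 = 0
Codeword: 0001000110111110110110110001001

0001000110111110110110110001001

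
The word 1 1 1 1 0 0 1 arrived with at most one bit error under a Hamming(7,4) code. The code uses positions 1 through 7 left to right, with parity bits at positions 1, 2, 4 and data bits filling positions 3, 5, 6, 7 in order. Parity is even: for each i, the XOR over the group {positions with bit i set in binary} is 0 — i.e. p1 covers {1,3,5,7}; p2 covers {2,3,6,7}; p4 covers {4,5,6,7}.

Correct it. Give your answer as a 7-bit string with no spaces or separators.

1101001

s1 (pos 1,3,5,7): 1⊕1⊕0⊕1 = 1
s2 (pos 2,3,6,7): 1⊕1⊕0⊕1 = 1
s4 (pos 4,5,6,7): 1⊕0⊕0⊕1 = 0
Syndrome s4…s1 = 011 → error at position 3.
Flip position 3: 1111001 → 1101001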